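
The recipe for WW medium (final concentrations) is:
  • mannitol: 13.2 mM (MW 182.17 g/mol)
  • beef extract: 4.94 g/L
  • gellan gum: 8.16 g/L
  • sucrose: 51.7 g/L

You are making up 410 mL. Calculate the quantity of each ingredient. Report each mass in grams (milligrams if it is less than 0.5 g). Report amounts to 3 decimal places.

Working volume: 410 mL = 0.41 L.
mannitol: 13.2 mmol/L × 182.17 g/mol × 0.41 L ÷ 1000 = 0.986 g
beef extract: 4.94 g/L × 0.41 L = 2.025 g
gellan gum: 8.16 g/L × 0.41 L = 3.346 g
sucrose: 51.7 g/L × 0.41 L = 21.197 g

mannitol 0.986 g; beef extract 2.025 g; gellan gum 3.346 g; sucrose 21.197 g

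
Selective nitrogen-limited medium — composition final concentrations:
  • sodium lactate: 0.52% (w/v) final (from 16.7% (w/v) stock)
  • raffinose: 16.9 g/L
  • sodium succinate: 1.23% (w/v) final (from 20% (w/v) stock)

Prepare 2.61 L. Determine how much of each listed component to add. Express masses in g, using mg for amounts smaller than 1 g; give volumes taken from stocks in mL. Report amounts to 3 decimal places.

sodium lactate 81.269 mL; raffinose 44.109 g; sodium succinate 160.515 mL

Working volume: 2.61 L.
sodium lactate: dilute stock: 0.52% ÷ 16.7% × 2610 mL = 81.269 mL
raffinose: 16.9 g/L × 2.61 L = 44.109 g
sodium succinate: dilute stock: 1.23% ÷ 20% × 2610 mL = 160.515 mL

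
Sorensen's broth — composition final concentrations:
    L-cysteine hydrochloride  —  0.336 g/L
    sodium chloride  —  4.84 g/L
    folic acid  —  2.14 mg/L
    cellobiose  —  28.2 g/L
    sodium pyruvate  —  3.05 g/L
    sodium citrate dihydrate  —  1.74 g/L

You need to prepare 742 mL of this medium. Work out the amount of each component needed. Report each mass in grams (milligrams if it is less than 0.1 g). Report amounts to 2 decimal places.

L-cysteine hydrochloride 0.25 g; sodium chloride 3.59 g; folic acid 1.59 mg; cellobiose 20.92 g; sodium pyruvate 2.26 g; sodium citrate dihydrate 1.29 g

Target volume = 742 mL = 0.742 L.
L-cysteine hydrochloride: 0.336 g/L × 0.742 L = 0.25 g
sodium chloride: 4.84 g/L × 0.742 L = 3.59 g
folic acid: 2.14 mg/L × 0.742 L = 1.59 mg
cellobiose: 28.2 g/L × 0.742 L = 20.92 g
sodium pyruvate: 3.05 g/L × 0.742 L = 2.26 g
sodium citrate dihydrate: 1.74 g/L × 0.742 L = 1.29 g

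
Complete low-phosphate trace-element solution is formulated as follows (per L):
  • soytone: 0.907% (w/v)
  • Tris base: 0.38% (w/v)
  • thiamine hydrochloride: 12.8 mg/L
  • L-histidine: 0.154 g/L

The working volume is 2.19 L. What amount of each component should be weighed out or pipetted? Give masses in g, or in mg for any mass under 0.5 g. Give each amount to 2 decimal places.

soytone 19.86 g; Tris base 8.32 g; thiamine hydrochloride 28.03 mg; L-histidine 337.26 mg

Working volume: 2.19 L.
soytone: 0.907 g per 100 mL × 2190 mL ÷ 100 = 19.86 g
Tris base: 0.38 g per 100 mL × 2190 mL ÷ 100 = 8.32 g
thiamine hydrochloride: 12.8 mg/L × 2.19 L = 28.03 mg
L-histidine: 0.154 g/L × 2.19 L = 0.33726 g = 337.26 mg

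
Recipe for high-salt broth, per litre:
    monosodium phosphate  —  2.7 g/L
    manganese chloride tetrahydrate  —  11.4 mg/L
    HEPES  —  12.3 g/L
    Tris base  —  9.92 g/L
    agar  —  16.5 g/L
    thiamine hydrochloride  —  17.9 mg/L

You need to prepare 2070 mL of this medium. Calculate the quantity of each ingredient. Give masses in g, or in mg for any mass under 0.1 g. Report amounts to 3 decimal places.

Target volume = 2070 mL = 2.07 L.
monosodium phosphate: 2.7 g/L × 2.07 L = 5.589 g
manganese chloride tetrahydrate: 11.4 mg/L × 2.07 L = 23.598 mg
HEPES: 12.3 g/L × 2.07 L = 25.461 g
Tris base: 9.92 g/L × 2.07 L = 20.534 g
agar: 16.5 g/L × 2.07 L = 34.155 g
thiamine hydrochloride: 17.9 mg/L × 2.07 L = 37.053 mg

monosodium phosphate 5.589 g; manganese chloride tetrahydrate 23.598 mg; HEPES 25.461 g; Tris base 20.534 g; agar 34.155 g; thiamine hydrochloride 37.053 mg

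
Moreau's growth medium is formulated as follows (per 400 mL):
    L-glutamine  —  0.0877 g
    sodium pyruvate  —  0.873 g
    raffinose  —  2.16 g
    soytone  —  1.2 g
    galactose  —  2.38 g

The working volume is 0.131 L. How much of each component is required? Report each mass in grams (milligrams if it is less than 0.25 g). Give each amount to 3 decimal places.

Ratio of target to recipe volume: 131 / 400 = 0.3275.
L-glutamine: 0.0877 g × (131 mL / 400 mL) = 0.0287218 g = 28.722 mg
sodium pyruvate: 0.873 g × (131 mL / 400 mL) = 0.286 g
raffinose: 2.16 g × (131 mL / 400 mL) = 0.707 g
soytone: 1.2 g × (131 mL / 400 mL) = 0.393 g
galactose: 2.38 g × (131 mL / 400 mL) = 0.779 g

L-glutamine 28.722 mg; sodium pyruvate 0.286 g; raffinose 0.707 g; soytone 0.393 g; galactose 0.779 g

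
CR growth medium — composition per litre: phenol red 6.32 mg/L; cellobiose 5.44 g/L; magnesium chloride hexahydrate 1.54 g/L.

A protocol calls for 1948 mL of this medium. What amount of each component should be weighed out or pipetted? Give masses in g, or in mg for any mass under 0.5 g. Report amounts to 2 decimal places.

Working volume: 1948 mL = 1.948 L.
phenol red: 6.32 mg/L × 1.948 L = 12.31 mg
cellobiose: 5.44 g/L × 1.948 L = 10.60 g
magnesium chloride hexahydrate: 1.54 g/L × 1.948 L = 3.00 g

phenol red 12.31 mg; cellobiose 10.60 g; magnesium chloride hexahydrate 3.00 g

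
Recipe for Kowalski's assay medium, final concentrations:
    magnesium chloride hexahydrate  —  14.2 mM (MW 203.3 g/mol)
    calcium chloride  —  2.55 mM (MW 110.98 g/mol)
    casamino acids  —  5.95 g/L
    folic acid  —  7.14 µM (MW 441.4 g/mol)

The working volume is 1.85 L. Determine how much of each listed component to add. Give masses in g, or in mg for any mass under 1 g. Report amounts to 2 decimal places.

magnesium chloride hexahydrate 5.34 g; calcium chloride 523.55 mg; casamino acids 11.01 g; folic acid 5.83 mg

Scale factor relative to 1 L: 1.85.
magnesium chloride hexahydrate: 14.2 mmol/L × 203.3 g/mol × 1.85 L ÷ 1000 = 5.34 g
calcium chloride: 2.55 mmol/L × 110.98 mg/mmol × 1.85 L = 523.55 mg
casamino acids: 5.95 g/L × 1.85 L = 11.01 g
folic acid: 7.14 µmol/L × 441.4 g/mol × 1.85 L ÷ 1000 = 5.83 mg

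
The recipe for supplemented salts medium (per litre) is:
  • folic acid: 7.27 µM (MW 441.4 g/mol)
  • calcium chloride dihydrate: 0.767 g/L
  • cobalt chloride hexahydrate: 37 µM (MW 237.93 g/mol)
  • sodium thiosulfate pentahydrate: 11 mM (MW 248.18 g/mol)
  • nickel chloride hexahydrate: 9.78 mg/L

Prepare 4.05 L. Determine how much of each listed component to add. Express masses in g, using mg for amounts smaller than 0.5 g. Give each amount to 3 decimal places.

Scale factor relative to 1 L: 4.05.
folic acid: 7.27 µmol/L × 441.4 g/mol × 4.05 L ÷ 1000 = 12.996 mg
calcium chloride dihydrate: 0.767 g/L × 4.05 L = 3.106 g
cobalt chloride hexahydrate: 37 µmol/L × 237.93 g/mol × 4.05 L ÷ 1000 = 35.654 mg
sodium thiosulfate pentahydrate: 11 mmol/L × 248.18 g/mol × 4.05 L ÷ 1000 = 11.056 g
nickel chloride hexahydrate: 9.78 mg/L × 4.05 L = 39.609 mg

folic acid 12.996 mg; calcium chloride dihydrate 3.106 g; cobalt chloride hexahydrate 35.654 mg; sodium thiosulfate pentahydrate 11.056 g; nickel chloride hexahydrate 39.609 mg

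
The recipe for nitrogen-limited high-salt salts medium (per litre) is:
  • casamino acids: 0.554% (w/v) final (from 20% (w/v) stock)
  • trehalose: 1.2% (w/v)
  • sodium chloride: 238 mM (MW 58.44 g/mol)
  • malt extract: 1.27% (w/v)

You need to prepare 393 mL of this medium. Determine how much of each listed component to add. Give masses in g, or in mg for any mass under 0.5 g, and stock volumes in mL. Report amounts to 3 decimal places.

Scale factor relative to 1 L: 0.393.
casamino acids: dilute stock: 0.554% ÷ 20% × 393 mL = 10.886 mL
trehalose: 1.2 g per 100 mL × 393 mL ÷ 100 = 4.716 g
sodium chloride: 238 mmol/L × 58.44 g/mol × 0.393 L ÷ 1000 = 5.466 g
malt extract: 1.27% w/v = 12.7 g/L → 12.7 × 0.393 L = 4.991 g

casamino acids 10.886 mL; trehalose 4.716 g; sodium chloride 5.466 g; malt extract 4.991 g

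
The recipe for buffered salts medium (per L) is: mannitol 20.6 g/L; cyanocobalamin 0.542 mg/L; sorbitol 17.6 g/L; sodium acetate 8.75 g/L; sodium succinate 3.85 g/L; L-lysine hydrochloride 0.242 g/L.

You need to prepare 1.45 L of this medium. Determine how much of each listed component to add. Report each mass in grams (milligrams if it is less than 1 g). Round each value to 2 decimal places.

mannitol 29.87 g; cyanocobalamin 0.79 mg; sorbitol 25.52 g; sodium acetate 12.69 g; sodium succinate 5.58 g; L-lysine hydrochloride 350.90 mg

Working volume: 1.45 L.
mannitol: 20.6 g/L × 1.45 L = 29.87 g
cyanocobalamin: 0.542 mg/L × 1.45 L = 0.79 mg
sorbitol: 17.6 g/L × 1.45 L = 25.52 g
sodium acetate: 8.75 g/L × 1.45 L = 12.69 g
sodium succinate: 3.85 g/L × 1.45 L = 5.58 g
L-lysine hydrochloride: 0.242 g/L × 1.45 L = 0.3509 g = 350.90 mg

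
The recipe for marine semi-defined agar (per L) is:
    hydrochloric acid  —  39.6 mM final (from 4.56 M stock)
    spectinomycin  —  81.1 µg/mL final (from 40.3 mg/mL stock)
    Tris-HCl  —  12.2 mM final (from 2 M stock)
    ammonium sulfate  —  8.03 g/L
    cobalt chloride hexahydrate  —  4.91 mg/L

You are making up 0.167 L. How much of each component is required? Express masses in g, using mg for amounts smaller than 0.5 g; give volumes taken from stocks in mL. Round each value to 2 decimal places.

Working volume: 0.167 L.
hydrochloric acid: C1V1 = C2V2 → 39.6 mM × 167 mL ÷ 4560 mM = 1.45 mL
spectinomycin: V = C2·V2/C1 = 81.1 µg/mL × 167 mL ÷ 40300 µg/mL = 0.34 mL
Tris-HCl: C1V1 = C2V2 → 12.2 mM × 167 mL ÷ 2000 mM = 1.02 mL
ammonium sulfate: 8.03 g/L × 0.167 L = 1.34 g
cobalt chloride hexahydrate: 4.91 mg/L × 0.167 L = 0.82 mg

hydrochloric acid 1.45 mL; spectinomycin 0.34 mL; Tris-HCl 1.02 mL; ammonium sulfate 1.34 g; cobalt chloride hexahydrate 0.82 mg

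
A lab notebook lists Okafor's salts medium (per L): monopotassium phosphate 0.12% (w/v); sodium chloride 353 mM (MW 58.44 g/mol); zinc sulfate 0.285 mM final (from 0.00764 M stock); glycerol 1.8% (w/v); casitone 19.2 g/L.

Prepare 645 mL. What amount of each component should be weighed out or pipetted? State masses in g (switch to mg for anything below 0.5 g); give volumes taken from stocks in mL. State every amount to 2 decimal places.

monopotassium phosphate 0.77 g; sodium chloride 13.31 g; zinc sulfate 24.06 mL; glycerol 11.61 g; casitone 12.38 g

Scale factor relative to 1 L: 0.645.
monopotassium phosphate: 0.12% w/v = 1.2 g/L → 1.2 × 0.645 L = 0.77 g
sodium chloride: 353 mmol/L × 58.44 g/mol × 0.645 L ÷ 1000 = 13.31 g
zinc sulfate: dilute stock: 0.285 mM × 645 mL ÷ 7.64 mM = 24.06 mL
glycerol: 1.8% w/v = 18 g/L → 18 × 0.645 L = 11.61 g
casitone: 19.2 g/L × 0.645 L = 12.38 g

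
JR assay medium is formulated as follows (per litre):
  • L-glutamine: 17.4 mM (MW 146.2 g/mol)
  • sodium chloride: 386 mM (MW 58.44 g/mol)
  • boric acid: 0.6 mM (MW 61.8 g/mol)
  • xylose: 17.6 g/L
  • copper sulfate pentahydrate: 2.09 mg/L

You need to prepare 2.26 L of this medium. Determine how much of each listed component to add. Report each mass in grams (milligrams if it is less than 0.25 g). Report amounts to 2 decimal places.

Working volume: 2.26 L.
L-glutamine: 17.4 mmol/L × 146.2 g/mol × 2.26 L ÷ 1000 = 5.75 g
sodium chloride: 386 mmol/L × 58.44 g/mol × 2.26 L ÷ 1000 = 50.98 g
boric acid: 0.6 mmol/L × 61.8 mg/mmol × 2.26 L = 83.80 mg
xylose: 17.6 g/L × 2.26 L = 39.78 g
copper sulfate pentahydrate: 2.09 mg/L × 2.26 L = 4.72 mg

L-glutamine 5.75 g; sodium chloride 50.98 g; boric acid 83.80 mg; xylose 39.78 g; copper sulfate pentahydrate 4.72 mg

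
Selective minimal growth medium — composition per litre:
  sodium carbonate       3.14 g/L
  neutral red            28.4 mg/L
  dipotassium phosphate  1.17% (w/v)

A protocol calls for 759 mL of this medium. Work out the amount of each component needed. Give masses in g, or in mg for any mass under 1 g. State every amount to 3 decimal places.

Scale factor relative to 1 L: 0.759.
sodium carbonate: 3.14 g/L × 0.759 L = 2.383 g
neutral red: 28.4 mg/L × 0.759 L = 21.556 mg
dipotassium phosphate: 1.17 g per 100 mL × 759 mL ÷ 100 = 8.880 g

sodium carbonate 2.383 g; neutral red 21.556 mg; dipotassium phosphate 8.880 g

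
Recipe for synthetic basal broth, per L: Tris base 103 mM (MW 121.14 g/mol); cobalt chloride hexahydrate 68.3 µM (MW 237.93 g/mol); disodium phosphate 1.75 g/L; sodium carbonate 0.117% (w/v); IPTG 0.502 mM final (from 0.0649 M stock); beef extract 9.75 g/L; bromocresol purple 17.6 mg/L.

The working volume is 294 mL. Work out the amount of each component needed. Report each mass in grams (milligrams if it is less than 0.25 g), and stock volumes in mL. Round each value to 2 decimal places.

Tris base 3.67 g; cobalt chloride hexahydrate 4.78 mg; disodium phosphate 0.51 g; sodium carbonate 0.34 g; IPTG 2.27 mL; beef extract 2.87 g; bromocresol purple 5.17 mg

Working volume: 294 mL = 0.294 L.
Tris base: 103 mmol/L × 121.14 g/mol × 0.294 L ÷ 1000 = 3.67 g
cobalt chloride hexahydrate: 68.3 µmol/L × 237.93 g/mol × 0.294 L ÷ 1000 = 4.78 mg
disodium phosphate: 1.75 g/L × 0.294 L = 0.51 g
sodium carbonate: 0.117% w/v = 1.17 g/L → 1.17 × 0.294 L = 0.34 g
IPTG: dilute stock: 0.502 mM × 294 mL ÷ 64.9 mM = 2.27 mL
beef extract: 9.75 g/L × 0.294 L = 2.87 g
bromocresol purple: 17.6 mg/L × 0.294 L = 5.17 mg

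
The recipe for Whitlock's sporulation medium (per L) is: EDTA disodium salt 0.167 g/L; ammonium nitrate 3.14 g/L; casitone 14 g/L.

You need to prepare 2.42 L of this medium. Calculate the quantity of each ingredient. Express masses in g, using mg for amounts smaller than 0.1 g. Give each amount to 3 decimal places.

Working volume: 2.42 L.
EDTA disodium salt: 0.167 g/L × 2.42 L = 0.404 g
ammonium nitrate: 3.14 g/L × 2.42 L = 7.599 g
casitone: 14 g/L × 2.42 L = 33.880 g

EDTA disodium salt 0.404 g; ammonium nitrate 7.599 g; casitone 33.880 g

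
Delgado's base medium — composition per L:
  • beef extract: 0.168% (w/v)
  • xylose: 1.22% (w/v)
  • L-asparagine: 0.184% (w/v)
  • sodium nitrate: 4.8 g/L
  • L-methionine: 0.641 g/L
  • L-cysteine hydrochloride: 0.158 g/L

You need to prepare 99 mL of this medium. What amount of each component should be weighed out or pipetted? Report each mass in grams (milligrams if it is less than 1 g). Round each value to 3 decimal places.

Target volume = 99 mL = 0.099 L.
beef extract: 0.168% w/v = 1.68 g/L → 1.68 × 0.099 L = 0.16632 g = 166.320 mg
xylose: 1.22 g per 100 mL × 99 mL ÷ 100 = 1.208 g
L-asparagine: 0.184 g per 100 mL × 99 mL ÷ 100 = 0.18216 g = 182.160 mg
sodium nitrate: 4.8 g/L × 0.099 L = 0.4752 g = 475.200 mg
L-methionine: 0.641 g/L × 0.099 L = 0.063459 g = 63.459 mg
L-cysteine hydrochloride: 0.158 g/L × 0.099 L = 0.015642 g = 15.642 mg

beef extract 166.320 mg; xylose 1.208 g; L-asparagine 182.160 mg; sodium nitrate 475.200 mg; L-methionine 63.459 mg; L-cysteine hydrochloride 15.642 mg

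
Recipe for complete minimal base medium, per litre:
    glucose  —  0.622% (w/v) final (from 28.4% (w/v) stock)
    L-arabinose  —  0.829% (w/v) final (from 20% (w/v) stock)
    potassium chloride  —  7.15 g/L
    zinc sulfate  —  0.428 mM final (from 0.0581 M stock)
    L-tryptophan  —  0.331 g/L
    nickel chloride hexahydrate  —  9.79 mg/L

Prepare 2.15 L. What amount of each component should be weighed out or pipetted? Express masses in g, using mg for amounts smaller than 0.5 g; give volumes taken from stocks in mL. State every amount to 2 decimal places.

glucose 47.09 mL; L-arabinose 89.12 mL; potassium chloride 15.37 g; zinc sulfate 15.84 mL; L-tryptophan 0.71 g; nickel chloride hexahydrate 21.05 mg

Working volume: 2.15 L.
glucose: C1V1 = C2V2 → 0.622% ÷ 28.4% × 2150 mL = 47.09 mL
L-arabinose: dilute stock: 0.829% ÷ 20% × 2150 mL = 89.12 mL
potassium chloride: 7.15 g/L × 2.15 L = 15.37 g
zinc sulfate: V = C2·V2/C1 = 0.428 mM × 2150 mL ÷ 58.1 mM = 15.84 mL
L-tryptophan: 0.331 g/L × 2.15 L = 0.71 g
nickel chloride hexahydrate: 9.79 mg/L × 2.15 L = 21.05 mg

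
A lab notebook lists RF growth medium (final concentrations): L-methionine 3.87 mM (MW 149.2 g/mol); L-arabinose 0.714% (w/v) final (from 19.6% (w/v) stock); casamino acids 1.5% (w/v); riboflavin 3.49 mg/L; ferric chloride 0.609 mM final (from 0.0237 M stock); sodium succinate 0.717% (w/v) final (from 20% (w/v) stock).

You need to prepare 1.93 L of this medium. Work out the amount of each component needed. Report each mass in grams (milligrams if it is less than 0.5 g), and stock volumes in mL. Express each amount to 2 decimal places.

Working volume: 1.93 L.
L-methionine: 3.87 mmol/L × 149.2 g/mol × 1.93 L ÷ 1000 = 1.11 g
L-arabinose: C1V1 = C2V2 → 0.714% ÷ 19.6% × 1930 mL = 70.31 mL
casamino acids: 1.5 g per 100 mL × 1930 mL ÷ 100 = 28.95 g
riboflavin: 3.49 mg/L × 1.93 L = 6.74 mg
ferric chloride: V = C2·V2/C1 = 0.609 mM × 1930 mL ÷ 23.7 mM = 49.59 mL
sodium succinate: dilute stock: 0.717% ÷ 20% × 1930 mL = 69.19 mL

L-methionine 1.11 g; L-arabinose 70.31 mL; casamino acids 28.95 g; riboflavin 6.74 mg; ferric chloride 49.59 mL; sodium succinate 69.19 mL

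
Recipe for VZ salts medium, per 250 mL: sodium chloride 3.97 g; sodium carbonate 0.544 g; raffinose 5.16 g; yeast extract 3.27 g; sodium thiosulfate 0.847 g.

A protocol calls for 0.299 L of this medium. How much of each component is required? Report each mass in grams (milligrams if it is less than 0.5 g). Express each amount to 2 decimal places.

sodium chloride 4.75 g; sodium carbonate 0.65 g; raffinose 6.17 g; yeast extract 3.91 g; sodium thiosulfate 1.01 g

Ratio of target to recipe volume: 299 / 250 = 1.196.
sodium chloride: 3.97 g × (299 mL / 250 mL) = 4.75 g
sodium carbonate: 0.544 g × (299 mL / 250 mL) = 0.65 g
raffinose: 5.16 g × (299 mL / 250 mL) = 6.17 g
yeast extract: 3.27 g × (299 mL / 250 mL) = 3.91 g
sodium thiosulfate: 0.847 g × (299 mL / 250 mL) = 1.01 g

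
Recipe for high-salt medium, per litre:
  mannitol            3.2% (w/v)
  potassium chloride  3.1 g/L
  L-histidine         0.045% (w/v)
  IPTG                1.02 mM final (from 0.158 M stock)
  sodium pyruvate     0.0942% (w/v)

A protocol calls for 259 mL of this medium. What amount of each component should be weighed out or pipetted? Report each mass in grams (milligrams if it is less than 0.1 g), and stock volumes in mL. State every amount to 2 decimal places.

mannitol 8.29 g; potassium chloride 0.80 g; L-histidine 0.12 g; IPTG 1.67 mL; sodium pyruvate 0.24 g

Working volume: 259 mL = 0.259 L.
mannitol: 3.2% w/v = 32 g/L → 32 × 0.259 L = 8.29 g
potassium chloride: 3.1 g/L × 0.259 L = 0.80 g
L-histidine: 0.045 g per 100 mL × 259 mL ÷ 100 = 0.12 g
IPTG: dilute stock: 1.02 mM × 259 mL ÷ 158 mM = 1.67 mL
sodium pyruvate: 0.0942 g per 100 mL × 259 mL ÷ 100 = 0.24 g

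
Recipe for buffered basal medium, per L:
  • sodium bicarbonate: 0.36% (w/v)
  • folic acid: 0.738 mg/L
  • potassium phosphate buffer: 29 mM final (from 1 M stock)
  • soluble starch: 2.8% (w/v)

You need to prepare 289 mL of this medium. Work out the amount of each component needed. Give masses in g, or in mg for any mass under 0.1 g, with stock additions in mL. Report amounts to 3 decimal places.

sodium bicarbonate 1.040 g; folic acid 0.213 mg; potassium phosphate buffer 8.381 mL; soluble starch 8.092 g

Target volume = 289 mL = 0.289 L.
sodium bicarbonate: 0.36% w/v = 3.6 g/L → 3.6 × 0.289 L = 1.040 g
folic acid: 0.738 mg/L × 0.289 L = 0.213 mg
potassium phosphate buffer: dilute stock: 29 mM × 289 mL ÷ 1000 mM = 8.381 mL
soluble starch: 2.8% w/v = 28 g/L → 28 × 0.289 L = 8.092 g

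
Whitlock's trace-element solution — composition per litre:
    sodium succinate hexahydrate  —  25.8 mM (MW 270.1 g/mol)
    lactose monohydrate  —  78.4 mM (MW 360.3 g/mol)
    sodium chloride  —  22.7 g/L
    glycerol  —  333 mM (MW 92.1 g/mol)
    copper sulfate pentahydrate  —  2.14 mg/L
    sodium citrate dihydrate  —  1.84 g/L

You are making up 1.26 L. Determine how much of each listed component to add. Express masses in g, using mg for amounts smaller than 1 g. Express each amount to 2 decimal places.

Scale factor relative to 1 L: 1.26.
sodium succinate hexahydrate: 25.8 mmol/L × 270.1 g/mol × 1.26 L ÷ 1000 = 8.78 g
lactose monohydrate: 78.4 mmol/L × 360.3 g/mol × 1.26 L ÷ 1000 = 35.59 g
sodium chloride: 22.7 g/L × 1.26 L = 28.60 g
glycerol: 333 mmol/L × 92.1 g/mol × 1.26 L ÷ 1000 = 38.64 g
copper sulfate pentahydrate: 2.14 mg/L × 1.26 L = 2.70 mg
sodium citrate dihydrate: 1.84 g/L × 1.26 L = 2.32 g

sodium succinate hexahydrate 8.78 g; lactose monohydrate 35.59 g; sodium chloride 28.60 g; glycerol 38.64 g; copper sulfate pentahydrate 2.70 mg; sodium citrate dihydrate 2.32 g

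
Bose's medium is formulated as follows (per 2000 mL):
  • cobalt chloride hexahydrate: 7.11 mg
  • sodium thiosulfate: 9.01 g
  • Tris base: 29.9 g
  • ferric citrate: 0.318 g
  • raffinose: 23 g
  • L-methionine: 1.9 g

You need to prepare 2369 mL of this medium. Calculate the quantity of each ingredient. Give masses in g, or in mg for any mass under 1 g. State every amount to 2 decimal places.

Scale factor = 2369 mL / 2000 mL = 1.1845.
cobalt chloride hexahydrate: 7.11 mg × (2369 mL / 2000 mL) = 8.42 mg
sodium thiosulfate: 9.01 g × (2369 mL / 2000 mL) = 10.67 g
Tris base: 29.9 g × (2369 mL / 2000 mL) = 35.42 g
ferric citrate: 0.318 g × (2369 mL / 2000 mL) = 0.376671 g = 376.67 mg
raffinose: 23 g × (2369 mL / 2000 mL) = 27.24 g
L-methionine: 1.9 g × (2369 mL / 2000 mL) = 2.25 g

cobalt chloride hexahydrate 8.42 mg; sodium thiosulfate 10.67 g; Tris base 35.42 g; ferric citrate 376.67 mg; raffinose 27.24 g; L-methionine 2.25 g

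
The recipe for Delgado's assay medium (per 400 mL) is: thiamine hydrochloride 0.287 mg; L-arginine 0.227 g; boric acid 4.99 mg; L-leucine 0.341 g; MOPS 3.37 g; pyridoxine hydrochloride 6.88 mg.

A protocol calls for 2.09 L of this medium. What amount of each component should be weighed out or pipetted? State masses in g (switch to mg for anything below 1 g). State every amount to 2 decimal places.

Ratio of target to recipe volume: 2090 / 400 = 5.225.
thiamine hydrochloride: 0.287 mg × (2090 mL / 400 mL) = 1.50 mg
L-arginine: 0.227 g × (2090 mL / 400 mL) = 1.19 g
boric acid: 4.99 mg × (2090 mL / 400 mL) = 26.07 mg
L-leucine: 0.341 g × (2090 mL / 400 mL) = 1.78 g
MOPS: 3.37 g × (2090 mL / 400 mL) = 17.61 g
pyridoxine hydrochloride: 6.88 mg × (2090 mL / 400 mL) = 35.95 mg

thiamine hydrochloride 1.50 mg; L-arginine 1.19 g; boric acid 26.07 mg; L-leucine 1.78 g; MOPS 17.61 g; pyridoxine hydrochloride 35.95 mg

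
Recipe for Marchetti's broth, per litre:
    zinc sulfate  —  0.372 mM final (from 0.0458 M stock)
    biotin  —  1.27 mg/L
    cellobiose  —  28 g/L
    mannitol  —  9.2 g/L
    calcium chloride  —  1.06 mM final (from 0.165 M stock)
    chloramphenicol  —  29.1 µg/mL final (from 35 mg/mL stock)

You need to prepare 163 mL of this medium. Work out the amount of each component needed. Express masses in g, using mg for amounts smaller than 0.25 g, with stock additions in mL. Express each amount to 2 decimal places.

zinc sulfate 1.32 mL; biotin 0.21 mg; cellobiose 4.56 g; mannitol 1.50 g; calcium chloride 1.05 mL; chloramphenicol 0.14 mL

Scale factor relative to 1 L: 0.163.
zinc sulfate: C1V1 = C2V2 → 0.372 mM × 163 mL ÷ 45.8 mM = 1.32 mL
biotin: 1.27 mg/L × 0.163 L = 0.21 mg
cellobiose: 28 g/L × 0.163 L = 4.56 g
mannitol: 9.2 g/L × 0.163 L = 1.50 g
calcium chloride: V = C2·V2/C1 = 1.06 mM × 163 mL ÷ 165 mM = 1.05 mL
chloramphenicol: C1V1 = C2V2 → 29.1 µg/mL × 163 mL ÷ 35000 µg/mL = 0.14 mL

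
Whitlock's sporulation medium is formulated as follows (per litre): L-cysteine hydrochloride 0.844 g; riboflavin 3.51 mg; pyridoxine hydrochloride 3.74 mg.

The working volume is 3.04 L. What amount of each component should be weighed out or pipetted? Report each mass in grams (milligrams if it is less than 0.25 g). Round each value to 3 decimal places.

Scale factor = 3040 mL / 1000 mL = 3.04.
L-cysteine hydrochloride: 0.844 g × (3040 mL / 1000 mL) = 2.566 g
riboflavin: 3.51 mg × (3040 mL / 1000 mL) = 10.670 mg
pyridoxine hydrochloride: 3.74 mg × (3040 mL / 1000 mL) = 11.370 mg

L-cysteine hydrochloride 2.566 g; riboflavin 10.670 mg; pyridoxine hydrochloride 11.370 mg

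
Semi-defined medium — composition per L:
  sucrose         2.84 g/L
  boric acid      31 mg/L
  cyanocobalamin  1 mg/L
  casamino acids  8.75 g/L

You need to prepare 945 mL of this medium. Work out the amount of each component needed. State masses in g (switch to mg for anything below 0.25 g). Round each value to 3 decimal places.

Scale factor relative to 1 L: 0.945.
sucrose: 2.84 g/L × 0.945 L = 2.684 g
boric acid: 31 mg/L × 0.945 L = 29.295 mg
cyanocobalamin: 1 mg/L × 0.945 L = 0.945 mg
casamino acids: 8.75 g/L × 0.945 L = 8.269 g

sucrose 2.684 g; boric acid 29.295 mg; cyanocobalamin 0.945 mg; casamino acids 8.269 g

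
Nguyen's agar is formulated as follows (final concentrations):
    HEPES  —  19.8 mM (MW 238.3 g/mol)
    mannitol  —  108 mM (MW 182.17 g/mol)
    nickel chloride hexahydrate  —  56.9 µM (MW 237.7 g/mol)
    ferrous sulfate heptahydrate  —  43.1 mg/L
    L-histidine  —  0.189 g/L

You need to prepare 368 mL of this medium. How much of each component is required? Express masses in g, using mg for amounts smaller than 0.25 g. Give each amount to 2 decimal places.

Working volume: 368 mL = 0.368 L.
HEPES: 19.8 mmol/L × 238.3 g/mol × 0.368 L ÷ 1000 = 1.74 g
mannitol: 108 mmol/L × 182.17 g/mol × 0.368 L ÷ 1000 = 7.24 g
nickel chloride hexahydrate: 56.9 µmol/L × 237.7 g/mol × 0.368 L ÷ 1000 = 4.98 mg
ferrous sulfate heptahydrate: 43.1 mg/L × 0.368 L = 15.86 mg
L-histidine: 0.189 g/L × 0.368 L = 0.069552 g = 69.55 mg

HEPES 1.74 g; mannitol 7.24 g; nickel chloride hexahydrate 4.98 mg; ferrous sulfate heptahydrate 15.86 mg; L-histidine 69.55 mg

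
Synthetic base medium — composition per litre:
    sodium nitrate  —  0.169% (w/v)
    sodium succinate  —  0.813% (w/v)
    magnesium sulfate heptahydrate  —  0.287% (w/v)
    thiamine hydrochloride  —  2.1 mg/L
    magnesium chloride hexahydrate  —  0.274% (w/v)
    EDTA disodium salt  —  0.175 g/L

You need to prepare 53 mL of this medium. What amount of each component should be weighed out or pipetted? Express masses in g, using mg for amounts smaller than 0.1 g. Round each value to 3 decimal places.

sodium nitrate 89.570 mg; sodium succinate 0.431 g; magnesium sulfate heptahydrate 0.152 g; thiamine hydrochloride 0.111 mg; magnesium chloride hexahydrate 0.145 g; EDTA disodium salt 9.275 mg

Target volume = 53 mL = 0.053 L.
sodium nitrate: 0.169 g per 100 mL × 53 mL ÷ 100 = 0.08957 g = 89.570 mg
sodium succinate: 0.813% w/v = 8.13 g/L → 8.13 × 0.053 L = 0.431 g
magnesium sulfate heptahydrate: 0.287 g per 100 mL × 53 mL ÷ 100 = 0.152 g
thiamine hydrochloride: 2.1 mg/L × 0.053 L = 0.111 mg
magnesium chloride hexahydrate: 0.274 g per 100 mL × 53 mL ÷ 100 = 0.145 g
EDTA disodium salt: 0.175 g/L × 0.053 L = 0.009275 g = 9.275 mg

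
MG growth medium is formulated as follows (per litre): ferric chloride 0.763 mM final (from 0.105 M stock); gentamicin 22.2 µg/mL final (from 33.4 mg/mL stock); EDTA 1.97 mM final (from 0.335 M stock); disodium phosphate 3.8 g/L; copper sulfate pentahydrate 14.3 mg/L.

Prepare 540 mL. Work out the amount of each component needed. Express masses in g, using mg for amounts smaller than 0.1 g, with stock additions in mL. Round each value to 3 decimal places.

ferric chloride 3.924 mL; gentamicin 0.359 mL; EDTA 3.176 mL; disodium phosphate 2.052 g; copper sulfate pentahydrate 7.722 mg

Target volume = 540 mL = 0.54 L.
ferric chloride: C1V1 = C2V2 → 0.763 mM × 540 mL ÷ 105 mM = 3.924 mL
gentamicin: dilute stock: 22.2 µg/mL × 540 mL ÷ 33400 µg/mL = 0.359 mL
EDTA: dilute stock: 1.97 mM × 540 mL ÷ 335 mM = 3.176 mL
disodium phosphate: 3.8 g/L × 0.54 L = 2.052 g
copper sulfate pentahydrate: 14.3 mg/L × 0.54 L = 7.722 mg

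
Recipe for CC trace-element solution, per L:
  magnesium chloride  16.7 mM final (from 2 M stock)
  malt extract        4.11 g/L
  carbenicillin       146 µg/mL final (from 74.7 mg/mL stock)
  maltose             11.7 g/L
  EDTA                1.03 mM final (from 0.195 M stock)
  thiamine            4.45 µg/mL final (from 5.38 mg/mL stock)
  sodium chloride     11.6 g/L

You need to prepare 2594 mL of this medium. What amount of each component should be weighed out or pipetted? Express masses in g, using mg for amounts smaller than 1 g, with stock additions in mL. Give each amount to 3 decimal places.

magnesium chloride 21.660 mL; malt extract 10.661 g; carbenicillin 5.070 mL; maltose 30.350 g; EDTA 13.702 mL; thiamine 2.146 mL; sodium chloride 30.090 g

Working volume: 2594 mL = 2.594 L.
magnesium chloride: dilute stock: 16.7 mM × 2594 mL ÷ 2000 mM = 21.660 mL
malt extract: 4.11 g/L × 2.594 L = 10.661 g
carbenicillin: C1V1 = C2V2 → 146 µg/mL × 2594 mL ÷ 74700 µg/mL = 5.070 mL
maltose: 11.7 g/L × 2.594 L = 30.350 g
EDTA: dilute stock: 1.03 mM × 2594 mL ÷ 195 mM = 13.702 mL
thiamine: V = C2·V2/C1 = 4.45 µg/mL × 2594 mL ÷ 5380 µg/mL = 2.146 mL
sodium chloride: 11.6 g/L × 2.594 L = 30.090 g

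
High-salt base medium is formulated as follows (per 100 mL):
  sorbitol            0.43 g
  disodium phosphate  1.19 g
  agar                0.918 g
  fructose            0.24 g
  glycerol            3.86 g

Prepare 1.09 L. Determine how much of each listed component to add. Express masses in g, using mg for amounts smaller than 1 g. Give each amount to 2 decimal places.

sorbitol 4.69 g; disodium phosphate 12.97 g; agar 10.01 g; fructose 2.62 g; glycerol 42.07 g

Scale factor = 1090 mL / 100 mL = 10.9.
sorbitol: 0.43 g × (1090 mL / 100 mL) = 4.69 g
disodium phosphate: 1.19 g × (1090 mL / 100 mL) = 12.97 g
agar: 0.918 g × (1090 mL / 100 mL) = 10.01 g
fructose: 0.24 g × (1090 mL / 100 mL) = 2.62 g
glycerol: 3.86 g × (1090 mL / 100 mL) = 42.07 g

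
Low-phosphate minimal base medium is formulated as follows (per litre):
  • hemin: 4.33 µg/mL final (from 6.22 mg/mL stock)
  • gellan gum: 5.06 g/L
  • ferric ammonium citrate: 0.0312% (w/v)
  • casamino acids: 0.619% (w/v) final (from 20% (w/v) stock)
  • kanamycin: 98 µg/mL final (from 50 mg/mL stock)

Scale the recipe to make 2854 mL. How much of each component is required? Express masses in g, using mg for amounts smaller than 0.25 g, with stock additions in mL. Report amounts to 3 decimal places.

Scale factor relative to 1 L: 2.854.
hemin: V = C2·V2/C1 = 4.33 µg/mL × 2854 mL ÷ 6220 µg/mL = 1.987 mL
gellan gum: 5.06 g/L × 2.854 L = 14.441 g
ferric ammonium citrate: 0.0312 g per 100 mL × 2854 mL ÷ 100 = 0.890 g
casamino acids: dilute stock: 0.619% ÷ 20% × 2854 mL = 88.331 mL
kanamycin: C1V1 = C2V2 → 98 µg/mL × 2854 mL ÷ 50000 µg/mL = 5.594 mL

hemin 1.987 mL; gellan gum 14.441 g; ferric ammonium citrate 0.890 g; casamino acids 88.331 mL; kanamycin 5.594 mL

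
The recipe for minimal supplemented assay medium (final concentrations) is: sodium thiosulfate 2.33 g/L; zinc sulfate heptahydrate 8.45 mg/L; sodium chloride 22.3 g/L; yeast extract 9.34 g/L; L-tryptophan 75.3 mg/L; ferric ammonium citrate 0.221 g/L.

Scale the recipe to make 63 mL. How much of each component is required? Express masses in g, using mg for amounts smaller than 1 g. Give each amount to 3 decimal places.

sodium thiosulfate 146.790 mg; zinc sulfate heptahydrate 0.532 mg; sodium chloride 1.405 g; yeast extract 588.420 mg; L-tryptophan 4.744 mg; ferric ammonium citrate 13.923 mg

Target volume = 63 mL = 0.063 L.
sodium thiosulfate: 2.33 g/L × 0.063 L = 0.14679 g = 146.790 mg
zinc sulfate heptahydrate: 8.45 mg/L × 0.063 L = 0.532 mg
sodium chloride: 22.3 g/L × 0.063 L = 1.405 g
yeast extract: 9.34 g/L × 0.063 L = 0.58842 g = 588.420 mg
L-tryptophan: 75.3 mg/L × 0.063 L = 4.744 mg
ferric ammonium citrate: 0.221 g/L × 0.063 L = 0.013923 g = 13.923 mg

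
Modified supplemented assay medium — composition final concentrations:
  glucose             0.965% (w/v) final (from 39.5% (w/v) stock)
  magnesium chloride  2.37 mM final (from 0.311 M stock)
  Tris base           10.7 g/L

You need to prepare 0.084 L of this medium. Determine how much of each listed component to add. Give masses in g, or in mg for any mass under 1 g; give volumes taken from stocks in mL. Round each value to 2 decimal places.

glucose 2.05 mL; magnesium chloride 0.64 mL; Tris base 898.80 mg

Scale factor relative to 1 L: 0.084.
glucose: dilute stock: 0.965% ÷ 39.5% × 84 mL = 2.05 mL
magnesium chloride: C1V1 = C2V2 → 2.37 mM × 84 mL ÷ 311 mM = 0.64 mL
Tris base: 10.7 g/L × 0.084 L = 0.8988 g = 898.80 mg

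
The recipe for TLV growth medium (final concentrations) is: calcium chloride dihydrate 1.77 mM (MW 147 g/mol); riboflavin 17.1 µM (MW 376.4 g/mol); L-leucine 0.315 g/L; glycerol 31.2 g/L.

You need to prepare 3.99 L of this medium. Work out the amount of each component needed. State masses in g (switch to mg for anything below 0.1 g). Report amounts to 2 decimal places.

calcium chloride dihydrate 1.04 g; riboflavin 25.68 mg; L-leucine 1.26 g; glycerol 124.49 g

Working volume: 3.99 L.
calcium chloride dihydrate: 1.77 mmol/L × 147 g/mol × 3.99 L ÷ 1000 = 1.04 g
riboflavin: 17.1 µmol/L × 376.4 g/mol × 3.99 L ÷ 1000 = 25.68 mg
L-leucine: 0.315 g/L × 3.99 L = 1.26 g
glycerol: 31.2 g/L × 3.99 L = 124.49 g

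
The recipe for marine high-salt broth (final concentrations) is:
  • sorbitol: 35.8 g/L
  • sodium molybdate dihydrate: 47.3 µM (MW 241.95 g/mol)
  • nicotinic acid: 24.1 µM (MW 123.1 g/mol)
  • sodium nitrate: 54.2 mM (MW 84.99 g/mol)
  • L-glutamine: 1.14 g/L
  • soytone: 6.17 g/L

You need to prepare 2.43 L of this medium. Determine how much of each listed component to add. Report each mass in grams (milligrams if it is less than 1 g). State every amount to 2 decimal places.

Working volume: 2.43 L.
sorbitol: 35.8 g/L × 2.43 L = 86.99 g
sodium molybdate dihydrate: 47.3 µmol/L × 241.95 g/mol × 2.43 L ÷ 1000 = 27.81 mg
nicotinic acid: 24.1 µmol/L × 123.1 g/mol × 2.43 L ÷ 1000 = 7.21 mg
sodium nitrate: 54.2 mmol/L × 84.99 g/mol × 2.43 L ÷ 1000 = 11.19 g
L-glutamine: 1.14 g/L × 2.43 L = 2.77 g
soytone: 6.17 g/L × 2.43 L = 14.99 g

sorbitol 86.99 g; sodium molybdate dihydrate 27.81 mg; nicotinic acid 7.21 mg; sodium nitrate 11.19 g; L-glutamine 2.77 g; soytone 14.99 g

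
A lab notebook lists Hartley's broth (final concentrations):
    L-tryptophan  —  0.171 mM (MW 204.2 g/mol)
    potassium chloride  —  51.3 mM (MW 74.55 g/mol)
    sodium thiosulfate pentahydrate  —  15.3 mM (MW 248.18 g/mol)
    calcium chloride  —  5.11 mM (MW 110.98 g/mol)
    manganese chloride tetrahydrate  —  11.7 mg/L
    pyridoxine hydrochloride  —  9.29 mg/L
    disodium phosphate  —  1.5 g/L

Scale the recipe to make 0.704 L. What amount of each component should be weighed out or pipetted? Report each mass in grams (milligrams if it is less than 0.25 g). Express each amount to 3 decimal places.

L-tryptophan 24.582 mg; potassium chloride 2.692 g; sodium thiosulfate pentahydrate 2.673 g; calcium chloride 0.399 g; manganese chloride tetrahydrate 8.237 mg; pyridoxine hydrochloride 6.540 mg; disodium phosphate 1.056 g

Working volume: 0.704 L.
L-tryptophan: 0.171 mmol/L × 204.2 mg/mmol × 0.704 L = 24.582 mg
potassium chloride: 51.3 mmol/L × 74.55 g/mol × 0.704 L ÷ 1000 = 2.692 g
sodium thiosulfate pentahydrate: 15.3 mmol/L × 248.18 g/mol × 0.704 L ÷ 1000 = 2.673 g
calcium chloride: 5.11 mmol/L × 110.98 g/mol × 0.704 L ÷ 1000 = 0.399 g
manganese chloride tetrahydrate: 11.7 mg/L × 0.704 L = 8.237 mg
pyridoxine hydrochloride: 9.29 mg/L × 0.704 L = 6.540 mg
disodium phosphate: 1.5 g/L × 0.704 L = 1.056 g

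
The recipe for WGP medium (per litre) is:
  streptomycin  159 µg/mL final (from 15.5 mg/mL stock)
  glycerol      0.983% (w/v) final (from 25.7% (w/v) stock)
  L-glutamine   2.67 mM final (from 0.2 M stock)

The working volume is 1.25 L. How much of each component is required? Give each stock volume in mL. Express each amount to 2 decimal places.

streptomycin 12.82 mL; glycerol 47.81 mL; L-glutamine 16.69 mL

Scale factor relative to 1 L: 1.25.
streptomycin: dilute stock: 159 µg/mL × 1250 mL ÷ 15500 µg/mL = 12.82 mL
glycerol: V = C2·V2/C1 = 0.983% ÷ 25.7% × 1250 mL = 47.81 mL
L-glutamine: C1V1 = C2V2 → 2.67 mM × 1250 mL ÷ 200 mM = 16.69 mL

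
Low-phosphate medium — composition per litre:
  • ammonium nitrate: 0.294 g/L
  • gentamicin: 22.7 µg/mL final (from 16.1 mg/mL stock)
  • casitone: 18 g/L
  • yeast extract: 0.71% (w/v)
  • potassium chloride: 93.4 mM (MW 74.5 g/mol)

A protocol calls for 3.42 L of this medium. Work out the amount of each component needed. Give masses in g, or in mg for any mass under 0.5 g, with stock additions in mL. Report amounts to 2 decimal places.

Working volume: 3.42 L.
ammonium nitrate: 0.294 g/L × 3.42 L = 1.01 g
gentamicin: dilute stock: 22.7 µg/mL × 3420 mL ÷ 16100 µg/mL = 4.82 mL
casitone: 18 g/L × 3.42 L = 61.56 g
yeast extract: 0.71% w/v = 7.1 g/L → 7.1 × 3.42 L = 24.28 g
potassium chloride: 93.4 mmol/L × 74.5 g/mol × 3.42 L ÷ 1000 = 23.80 g

ammonium nitrate 1.01 g; gentamicin 4.82 mL; casitone 61.56 g; yeast extract 24.28 g; potassium chloride 23.80 g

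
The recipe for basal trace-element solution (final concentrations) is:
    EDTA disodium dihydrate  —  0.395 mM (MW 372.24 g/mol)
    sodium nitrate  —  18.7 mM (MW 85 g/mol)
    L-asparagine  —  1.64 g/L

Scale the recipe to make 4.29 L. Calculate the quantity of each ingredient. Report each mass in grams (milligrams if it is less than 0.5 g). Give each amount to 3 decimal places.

EDTA disodium dihydrate 0.631 g; sodium nitrate 6.819 g; L-asparagine 7.036 g

Scale factor relative to 1 L: 4.29.
EDTA disodium dihydrate: 0.395 mmol/L × 372.24 g/mol × 4.29 L ÷ 1000 = 0.631 g
sodium nitrate: 18.7 mmol/L × 85 g/mol × 4.29 L ÷ 1000 = 6.819 g
L-asparagine: 1.64 g/L × 4.29 L = 7.036 g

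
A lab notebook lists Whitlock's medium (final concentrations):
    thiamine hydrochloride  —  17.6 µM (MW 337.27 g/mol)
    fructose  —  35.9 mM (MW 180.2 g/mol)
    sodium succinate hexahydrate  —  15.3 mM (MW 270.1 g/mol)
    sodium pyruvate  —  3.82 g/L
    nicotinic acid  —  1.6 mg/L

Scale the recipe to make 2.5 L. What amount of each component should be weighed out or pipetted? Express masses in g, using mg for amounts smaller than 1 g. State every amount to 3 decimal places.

thiamine hydrochloride 14.840 mg; fructose 16.173 g; sodium succinate hexahydrate 10.331 g; sodium pyruvate 9.550 g; nicotinic acid 4.000 mg

Scale factor relative to 1 L: 2.5.
thiamine hydrochloride: 17.6 µmol/L × 337.27 g/mol × 2.5 L ÷ 1000 = 14.840 mg
fructose: 35.9 mmol/L × 180.2 g/mol × 2.5 L ÷ 1000 = 16.173 g
sodium succinate hexahydrate: 15.3 mmol/L × 270.1 g/mol × 2.5 L ÷ 1000 = 10.331 g
sodium pyruvate: 3.82 g/L × 2.5 L = 9.550 g
nicotinic acid: 1.6 mg/L × 2.5 L = 4.000 mg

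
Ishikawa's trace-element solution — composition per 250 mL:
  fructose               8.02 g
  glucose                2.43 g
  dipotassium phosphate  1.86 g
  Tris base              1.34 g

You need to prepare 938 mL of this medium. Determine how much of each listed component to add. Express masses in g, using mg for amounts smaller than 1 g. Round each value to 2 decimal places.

fructose 30.09 g; glucose 9.12 g; dipotassium phosphate 6.98 g; Tris base 5.03 g

Ratio of target to recipe volume: 938 / 250 = 3.752.
fructose: 8.02 g × (938 mL / 250 mL) = 30.09 g
glucose: 2.43 g × (938 mL / 250 mL) = 9.12 g
dipotassium phosphate: 1.86 g × (938 mL / 250 mL) = 6.98 g
Tris base: 1.34 g × (938 mL / 250 mL) = 5.03 g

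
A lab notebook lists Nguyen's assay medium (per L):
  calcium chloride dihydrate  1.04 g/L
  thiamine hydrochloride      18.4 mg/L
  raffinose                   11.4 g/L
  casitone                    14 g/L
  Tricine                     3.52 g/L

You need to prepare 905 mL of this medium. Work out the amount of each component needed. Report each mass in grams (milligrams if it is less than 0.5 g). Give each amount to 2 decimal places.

Scale factor relative to 1 L: 0.905.
calcium chloride dihydrate: 1.04 g/L × 0.905 L = 0.94 g
thiamine hydrochloride: 18.4 mg/L × 0.905 L = 16.65 mg
raffinose: 11.4 g/L × 0.905 L = 10.32 g
casitone: 14 g/L × 0.905 L = 12.67 g
Tricine: 3.52 g/L × 0.905 L = 3.19 g

calcium chloride dihydrate 0.94 g; thiamine hydrochloride 16.65 mg; raffinose 10.32 g; casitone 12.67 g; Tricine 3.19 g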